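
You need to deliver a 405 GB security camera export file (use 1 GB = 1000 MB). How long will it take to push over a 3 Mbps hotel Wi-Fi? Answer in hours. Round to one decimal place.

300.0 hours

File: 405 GB = 3240000.0 Mb.
At 3 Mbps: 3240000.0 / 3 = 1080000.0 s ≈ 300 hours.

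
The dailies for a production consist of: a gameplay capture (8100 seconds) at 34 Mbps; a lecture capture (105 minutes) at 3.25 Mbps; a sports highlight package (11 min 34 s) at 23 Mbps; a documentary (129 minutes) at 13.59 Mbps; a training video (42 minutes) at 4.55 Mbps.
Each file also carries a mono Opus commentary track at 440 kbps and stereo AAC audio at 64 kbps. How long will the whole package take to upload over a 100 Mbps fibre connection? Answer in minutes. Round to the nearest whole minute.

74 minutes

Audio total: 440 + 64 = 504 kbps = 0.504 Mbps.
gameplay capture: 34.504 Mbps × 8100 s = 279482.4 Mb
lecture capture: 3.754 Mbps × 6300 s = 23650.2 Mb
sports highlight package: 23.504 Mbps × 694 s = 16311.8 Mb
documentary: 14.094 Mbps × 7740 s = 109087.6 Mb
training video: 5.054 Mbps × 2520 s = 12736.1 Mb
Total: 441268.0 Mb = 55158.5 MB.
At 100 Mbps: 441268.0 / 100 = 4413 s ≈ 73.5 minutes.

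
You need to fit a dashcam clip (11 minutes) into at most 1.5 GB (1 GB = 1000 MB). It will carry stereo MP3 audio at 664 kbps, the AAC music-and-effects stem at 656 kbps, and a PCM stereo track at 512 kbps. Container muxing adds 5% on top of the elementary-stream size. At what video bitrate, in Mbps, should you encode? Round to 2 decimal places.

Budget: 1.5 GB = 12000.0 Mb.
Stream payload after overhead: 12000.0 / 1.05 = 11428.6 Mb.
11 min = 660 s
Total bitrate budget: 11428.6 Mb / 660 s = 17.316 Mbps.
Audio total: 664 + 656 + 512 = 1832 kbps = 1.832 Mbps.
Video: 17.316 − 1.832 = 15.484 Mbps.

15.48 Mbps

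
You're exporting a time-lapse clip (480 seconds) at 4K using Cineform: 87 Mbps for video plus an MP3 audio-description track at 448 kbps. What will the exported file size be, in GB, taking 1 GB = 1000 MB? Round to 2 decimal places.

5.25 GB

Audio: 448 kbps = 0.448 Mbps.
Total bitrate: 87 + 0.448 = 87.448 Mbps.
Stream data: 87.448 Mbps × 480 s = 41975.0 Mb.
41,975 Mb ÷ 8 = 5,247 MB → 5.247 GB.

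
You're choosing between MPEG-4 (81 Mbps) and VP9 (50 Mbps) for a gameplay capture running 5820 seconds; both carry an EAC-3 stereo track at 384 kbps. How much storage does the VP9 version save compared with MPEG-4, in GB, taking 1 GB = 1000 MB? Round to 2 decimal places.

Audio: 384 kbps = 0.384 Mbps.
MPEG-4: 81.384 Mbps × 5820 s = 473654.9 Mb = 59.207 GB.
VP9: 50.384 Mbps × 5820 s = 293234.9 Mb = 36.654 GB.
Saving: 59.207 − 36.654 = 22.552 GB.

22.55 GB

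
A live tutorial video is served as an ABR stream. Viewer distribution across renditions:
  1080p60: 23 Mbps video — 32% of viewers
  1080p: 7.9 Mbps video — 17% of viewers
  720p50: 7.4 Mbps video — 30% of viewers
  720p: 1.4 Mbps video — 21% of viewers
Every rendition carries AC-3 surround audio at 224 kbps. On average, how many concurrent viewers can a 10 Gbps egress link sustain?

874

Audio: 224 kbps = 0.224 Mbps.
Average per-viewer bitrate: 0.32×23.224 + 0.17×8.124 + 0.30×7.624 + 0.21×1.624 = 11.441 Mbps.
10 Gbps = 10,000 Mbps; 10,000 / 11.441 = 874.05 → 874.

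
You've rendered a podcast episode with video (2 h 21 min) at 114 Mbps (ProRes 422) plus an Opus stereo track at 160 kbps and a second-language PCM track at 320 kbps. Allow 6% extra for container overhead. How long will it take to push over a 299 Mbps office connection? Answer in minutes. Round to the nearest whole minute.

2 h 21 min = 141 min = 8460 s
Audio total: 160 + 320 = 480 kbps = 0.480 Mbps.
Total bitrate: 114.480 Mbps.
File: 114.480 Mbps × 8460 s = 968500.8 Mb.
With 6% container overhead: ×1.06. → 1026610.8 Mb.
At 299 Mbps: 1026610.8 / 299 = 3433.5 s ≈ 57.2 minutes.

57 minutes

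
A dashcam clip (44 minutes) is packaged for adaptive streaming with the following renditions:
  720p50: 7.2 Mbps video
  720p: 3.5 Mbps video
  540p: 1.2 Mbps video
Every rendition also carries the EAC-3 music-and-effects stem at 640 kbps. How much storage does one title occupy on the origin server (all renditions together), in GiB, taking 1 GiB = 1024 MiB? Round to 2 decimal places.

44 min = 2640 s
Audio: 640 kbps = 0.640 Mbps.
Sum of rendition bitrates: (7.2+0.640) + (3.5+0.640) + (1.2+0.640) = 13.820 Mbps.
× 2640 s = 36,485 Mb = 4,561 MB = 4.247 GiB.

4.25 GiB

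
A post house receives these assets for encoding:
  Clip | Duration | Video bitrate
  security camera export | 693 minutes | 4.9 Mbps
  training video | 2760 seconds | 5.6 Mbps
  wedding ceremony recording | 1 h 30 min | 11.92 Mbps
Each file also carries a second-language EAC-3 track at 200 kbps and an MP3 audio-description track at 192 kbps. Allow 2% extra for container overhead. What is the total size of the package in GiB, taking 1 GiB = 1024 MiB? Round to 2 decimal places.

35.99 GiB

Audio total: 200 + 192 = 392 kbps = 0.392 Mbps.
security camera export: 5.292 Mbps × 41580 s × 1.02 = 224442.2 Mb
training video: 5.992 Mbps × 2760 s × 1.02 = 16868.7 Mb
wedding ceremony recording: 12.312 Mbps × 5400 s × 1.02 = 67814.5 Mb
Total: 309125.4 Mb = 38640.7 MB.
= 35.99 GiB.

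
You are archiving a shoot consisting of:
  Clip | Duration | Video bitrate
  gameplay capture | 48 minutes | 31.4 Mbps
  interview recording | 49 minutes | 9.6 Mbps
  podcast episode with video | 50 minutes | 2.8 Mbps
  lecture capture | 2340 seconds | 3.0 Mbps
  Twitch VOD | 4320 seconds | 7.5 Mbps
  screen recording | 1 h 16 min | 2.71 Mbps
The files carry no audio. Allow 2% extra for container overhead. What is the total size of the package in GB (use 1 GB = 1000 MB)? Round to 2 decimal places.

gameplay capture: 31.400 Mbps × 2880 s × 1.02 = 92240.6 Mb
interview recording: 9.600 Mbps × 2940 s × 1.02 = 28788.5 Mb
podcast episode with video: 2.800 Mbps × 3000 s × 1.02 = 8568.0 Mb
lecture capture: 3.000 Mbps × 2340 s × 1.02 = 7160.4 Mb
Twitch VOD: 7.500 Mbps × 4320 s × 1.02 = 33048.0 Mb
screen recording: 2.710 Mbps × 4560 s × 1.02 = 12604.8 Mb
Total: 182410.3 Mb = 22801.3 MB.
= 22.80 GB.

22.80 GB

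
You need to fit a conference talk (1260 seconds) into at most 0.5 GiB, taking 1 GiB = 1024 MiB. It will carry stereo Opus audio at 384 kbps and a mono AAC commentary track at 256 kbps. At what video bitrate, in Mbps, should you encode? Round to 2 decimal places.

2.77 Mbps

Budget: 0.5 GiB = 4295.0 Mb.
Total bitrate budget: 4295.0 Mb / 1260 s = 3.409 Mbps.
Audio total: 384 + 256 = 640 kbps = 0.640 Mbps.
Video: 3.409 − 0.640 = 2.769 Mbps.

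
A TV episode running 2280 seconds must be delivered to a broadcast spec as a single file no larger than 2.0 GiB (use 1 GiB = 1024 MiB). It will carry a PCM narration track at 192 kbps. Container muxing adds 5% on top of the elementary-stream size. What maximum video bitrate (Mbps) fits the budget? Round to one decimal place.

Budget: 2.0 GiB = 17179.9 Mb.
Stream payload after overhead: 17179.9 / 1.05 = 16361.8 Mb.
Total bitrate budget: 16361.8 Mb / 2280 s = 7.176 Mbps.
Audio: 192 kbps = 0.192 Mbps.
Video: 7.176 − 0.192 = 6.984 Mbps.

7.0 Mbps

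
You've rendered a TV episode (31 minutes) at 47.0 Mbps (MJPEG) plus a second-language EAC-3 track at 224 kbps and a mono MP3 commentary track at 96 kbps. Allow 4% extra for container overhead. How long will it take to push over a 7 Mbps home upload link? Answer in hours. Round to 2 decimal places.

31 min = 1860 s
Audio total: 224 + 96 = 320 kbps = 0.320 Mbps.
Total bitrate: 47.320 Mbps.
File: 47.320 Mbps × 1860 s = 88015.2 Mb.
With 4% container overhead: ×1.04. → 91535.8 Mb.
At 7 Mbps: 91535.8 / 7 = 13076.5 s ≈ 3.63 hours.

3.63 hours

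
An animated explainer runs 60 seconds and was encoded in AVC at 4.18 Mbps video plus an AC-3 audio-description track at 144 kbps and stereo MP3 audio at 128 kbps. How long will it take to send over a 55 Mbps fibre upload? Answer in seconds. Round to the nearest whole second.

Audio total: 144 + 128 = 272 kbps = 0.272 Mbps.
Total bitrate: 4.452 Mbps.
File: 4.452 Mbps × 60 s = 267.1 Mb.
At 55 Mbps: 267.1 / 55 = 4.9 s ≈ 4.86 seconds.

5 seconds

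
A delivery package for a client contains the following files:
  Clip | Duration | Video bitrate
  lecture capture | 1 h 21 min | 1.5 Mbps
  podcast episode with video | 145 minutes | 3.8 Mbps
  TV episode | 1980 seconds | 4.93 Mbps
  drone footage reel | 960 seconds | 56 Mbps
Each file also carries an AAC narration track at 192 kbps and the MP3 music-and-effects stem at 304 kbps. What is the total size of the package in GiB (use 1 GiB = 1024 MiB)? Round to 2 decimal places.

13.04 GiB

Audio total: 192 + 304 = 496 kbps = 0.496 Mbps.
lecture capture: 1.996 Mbps × 4860 s = 9700.6 Mb
podcast episode with video: 4.296 Mbps × 8700 s = 37375.2 Mb
TV episode: 5.426 Mbps × 1980 s = 10743.5 Mb
drone footage reel: 56.496 Mbps × 960 s = 54236.2 Mb
Total: 112055.4 Mb = 14006.9 MB.
= 13.04 GiB.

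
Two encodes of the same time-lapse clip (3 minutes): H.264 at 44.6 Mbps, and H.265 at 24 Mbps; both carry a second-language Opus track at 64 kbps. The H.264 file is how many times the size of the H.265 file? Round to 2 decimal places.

3 min = 180 s
Audio: 64 kbps = 0.064 Mbps.
H.264: 44.664 Mbps × 180 s = 8039.5 Mb = 1.005 GB.
H.265: 24.064 Mbps × 180 s = 4331.5 Mb = 0.541 GB.
Ratio: 1.005 / 0.541 = 1.856.

1.86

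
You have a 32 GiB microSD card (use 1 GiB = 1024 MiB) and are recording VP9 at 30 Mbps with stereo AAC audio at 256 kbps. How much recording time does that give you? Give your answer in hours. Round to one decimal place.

2.5 hours

Audio: 256 kbps = 0.256 Mbps.
Total bitrate: 30 + 0.256 = 30.256 Mbps.
Capacity: 32 GiB = 274,878 Mb.
Recording time: 274,878 / 30.256 = 9,085 s ≈ 2.52 hours.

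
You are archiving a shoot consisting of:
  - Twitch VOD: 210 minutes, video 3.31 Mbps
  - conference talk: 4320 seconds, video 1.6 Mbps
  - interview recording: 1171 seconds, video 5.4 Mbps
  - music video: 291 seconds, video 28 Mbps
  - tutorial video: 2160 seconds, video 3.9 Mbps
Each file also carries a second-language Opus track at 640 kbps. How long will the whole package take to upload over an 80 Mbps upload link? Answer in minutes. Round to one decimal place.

Audio: 640 kbps = 0.640 Mbps.
Twitch VOD: 3.950 Mbps × 12600 s = 49770.0 Mb
conference talk: 2.240 Mbps × 4320 s = 9676.8 Mb
interview recording: 6.040 Mbps × 1171 s = 7072.8 Mb
music video: 28.640 Mbps × 291 s = 8334.2 Mb
tutorial video: 4.540 Mbps × 2160 s = 9806.4 Mb
Total: 84660.3 Mb = 10582.5 MB.
At 80 Mbps: 84660.3 / 80 = 1058 s ≈ 17.6 minutes.

17.6 minutes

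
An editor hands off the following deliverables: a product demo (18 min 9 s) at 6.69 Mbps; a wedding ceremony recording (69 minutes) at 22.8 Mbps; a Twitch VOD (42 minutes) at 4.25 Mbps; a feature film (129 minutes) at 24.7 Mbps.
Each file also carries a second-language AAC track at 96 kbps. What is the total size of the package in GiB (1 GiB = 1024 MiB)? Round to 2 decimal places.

Audio: 96 kbps = 0.096 Mbps.
product demo: 6.786 Mbps × 1089 s = 7390.0 Mb
wedding ceremony recording: 22.896 Mbps × 4140 s = 94789.4 Mb
Twitch VOD: 4.346 Mbps × 2520 s = 10951.9 Mb
feature film: 24.796 Mbps × 7740 s = 191921.0 Mb
Total: 305052.4 Mb = 38131.5 MB.
= 35.51 GiB.

35.51 GiB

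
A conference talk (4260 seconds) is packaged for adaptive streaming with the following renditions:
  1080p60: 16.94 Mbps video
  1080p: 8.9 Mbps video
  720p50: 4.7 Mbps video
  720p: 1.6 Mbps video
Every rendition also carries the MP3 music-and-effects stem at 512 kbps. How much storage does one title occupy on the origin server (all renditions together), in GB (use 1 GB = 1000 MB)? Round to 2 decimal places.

Audio: 512 kbps = 0.512 Mbps.
Sum of rendition bitrates: (16.94+0.512) + (8.9+0.512) + (4.7+0.512) + (1.6+0.512) = 34.188 Mbps.
× 4260 s = 145,641 Mb = 18,205 MB = 18.21 GB.

18.21 GB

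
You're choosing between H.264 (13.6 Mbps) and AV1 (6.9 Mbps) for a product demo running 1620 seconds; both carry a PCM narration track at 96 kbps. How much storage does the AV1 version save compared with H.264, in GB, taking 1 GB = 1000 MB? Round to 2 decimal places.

Audio: 96 kbps = 0.096 Mbps.
H.264: 13.696 Mbps × 1620 s = 22187.5 Mb = 2.773 GB.
AV1: 6.996 Mbps × 1620 s = 11333.5 Mb = 1.417 GB.
Saving: 2.773 − 1.417 = 1.357 GB.

1.36 GB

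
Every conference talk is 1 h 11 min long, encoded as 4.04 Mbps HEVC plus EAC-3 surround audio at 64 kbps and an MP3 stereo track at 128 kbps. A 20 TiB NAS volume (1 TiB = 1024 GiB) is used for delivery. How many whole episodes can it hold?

9758

1 h 11 min = 71 min = 4260 s
Audio total: 64 + 128 = 192 kbps = 0.192 Mbps.
Total bitrate: 4.232 Mbps.
Per item: 4.232 Mbps × 4260 s = 18,028 Mb = 2,254 MB.
Capacity: 20 TiB = 175,921,860 Mb; 9758.08 items → 9758 complete.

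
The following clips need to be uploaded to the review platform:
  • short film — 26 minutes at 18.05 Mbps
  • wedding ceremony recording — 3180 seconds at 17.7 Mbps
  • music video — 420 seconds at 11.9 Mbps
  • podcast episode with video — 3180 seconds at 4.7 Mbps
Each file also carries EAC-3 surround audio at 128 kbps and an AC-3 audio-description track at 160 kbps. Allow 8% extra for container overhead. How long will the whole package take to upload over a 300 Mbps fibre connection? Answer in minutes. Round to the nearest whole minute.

Audio total: 128 + 160 = 288 kbps = 0.288 Mbps.
short film: 18.338 Mbps × 1560 s × 1.08 = 30895.9 Mb
wedding ceremony recording: 17.988 Mbps × 3180 s × 1.08 = 61778.0 Mb
music video: 12.188 Mbps × 420 s × 1.08 = 5528.5 Mb
podcast episode with video: 4.988 Mbps × 3180 s × 1.08 = 17130.8 Mb
Total: 115333.1 Mb = 14416.6 MB.
At 300 Mbps: 115333.1 / 300 = 384 s ≈ 6.41 minutes.

6 minutes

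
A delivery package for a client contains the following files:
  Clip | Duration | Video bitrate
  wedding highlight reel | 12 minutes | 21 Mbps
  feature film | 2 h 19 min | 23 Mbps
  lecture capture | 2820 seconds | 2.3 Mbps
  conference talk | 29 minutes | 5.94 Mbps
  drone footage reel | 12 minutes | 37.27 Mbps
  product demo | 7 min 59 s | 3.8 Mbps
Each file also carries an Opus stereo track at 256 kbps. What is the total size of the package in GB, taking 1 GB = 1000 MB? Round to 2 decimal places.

32.03 GB

Audio: 256 kbps = 0.256 Mbps.
wedding highlight reel: 21.256 Mbps × 720 s = 15304.3 Mb
feature film: 23.256 Mbps × 8340 s = 193955.0 Mb
lecture capture: 2.556 Mbps × 2820 s = 7207.9 Mb
conference talk: 6.196 Mbps × 1740 s = 10781.0 Mb
drone footage reel: 37.526 Mbps × 720 s = 27018.7 Mb
product demo: 4.056 Mbps × 479 s = 1942.8 Mb
Total: 256209.9 Mb = 32026.2 MB.
= 32.03 GB.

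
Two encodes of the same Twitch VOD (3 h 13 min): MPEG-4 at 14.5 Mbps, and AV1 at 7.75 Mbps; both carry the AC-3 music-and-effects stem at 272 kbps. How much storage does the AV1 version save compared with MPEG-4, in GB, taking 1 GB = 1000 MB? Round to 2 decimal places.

9.77 GB

3 h 13 min = 193 min = 11580 s
Audio: 272 kbps = 0.272 Mbps.
MPEG-4: 14.772 Mbps × 11580 s = 171059.8 Mb = 21.382 GB.
AV1: 8.022 Mbps × 11580 s = 92894.8 Mb = 11.612 GB.
Saving: 21.382 − 11.612 = 9.771 GB.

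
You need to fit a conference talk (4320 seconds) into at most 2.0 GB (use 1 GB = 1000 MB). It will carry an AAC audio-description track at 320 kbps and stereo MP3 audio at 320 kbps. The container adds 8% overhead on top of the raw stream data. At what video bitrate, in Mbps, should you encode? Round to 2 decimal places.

Budget: 2.0 GB = 16000.0 Mb.
Stream payload after overhead: 16000.0 / 1.08 = 14814.8 Mb.
Total bitrate budget: 14814.8 Mb / 4320 s = 3.429 Mbps.
Audio total: 320 + 320 = 640 kbps = 0.640 Mbps.
Video: 3.429 − 0.640 = 2.789 Mbps.

2.79 Mbps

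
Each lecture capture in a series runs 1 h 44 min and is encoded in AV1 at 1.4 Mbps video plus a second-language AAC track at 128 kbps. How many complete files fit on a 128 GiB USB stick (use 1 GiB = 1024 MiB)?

115

1 h 44 min = 104 min = 6240 s
Audio: 128 kbps = 0.128 Mbps.
Total bitrate: 1.528 Mbps.
Per item: 1.528 Mbps × 6240 s = 9,535 Mb = 1,192 MB.
Capacity: 128 GiB = 1,099,512 Mb; 115.32 items → 115 complete.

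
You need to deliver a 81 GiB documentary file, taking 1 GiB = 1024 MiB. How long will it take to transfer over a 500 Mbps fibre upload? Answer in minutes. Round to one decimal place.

23.2 minutes

File: 81 GiB = 695784.7 Mb.
At 500 Mbps: 695784.7 / 500 = 1391.6 s ≈ 23.2 minutes.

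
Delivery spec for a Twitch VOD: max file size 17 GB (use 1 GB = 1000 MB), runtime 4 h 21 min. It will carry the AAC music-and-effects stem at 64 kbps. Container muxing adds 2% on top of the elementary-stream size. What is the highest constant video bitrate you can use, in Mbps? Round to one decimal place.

Budget: 17 GB = 136000.0 Mb.
Stream payload after overhead: 136000.0 / 1.02 = 133333.3 Mb.
4 h 21 min = 261 min = 15660 s
Total bitrate budget: 133333.3 Mb / 15660 s = 8.514 Mbps.
Audio: 64 kbps = 0.064 Mbps.
Video: 8.514 − 0.064 = 8.450 Mbps.

8.5 Mbps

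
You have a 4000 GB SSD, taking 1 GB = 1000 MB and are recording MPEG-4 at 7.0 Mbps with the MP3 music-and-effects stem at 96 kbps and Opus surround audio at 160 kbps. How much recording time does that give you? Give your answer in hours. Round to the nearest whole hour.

Audio total: 96 + 160 = 256 kbps = 0.256 Mbps.
Total bitrate: 7.0 + 0.256 = 7.256 Mbps.
Capacity: 4000 GB = 32,000,000 Mb.
Recording time: 32,000,000 / 7.256 = 4,410,143 s ≈ 1,225 hours.

1225 hours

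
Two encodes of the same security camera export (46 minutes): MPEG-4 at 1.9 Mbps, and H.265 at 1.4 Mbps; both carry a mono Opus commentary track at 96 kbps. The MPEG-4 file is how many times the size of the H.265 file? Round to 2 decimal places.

1.33

46 min = 2760 s
Audio: 96 kbps = 0.096 Mbps.
MPEG-4: 1.996 Mbps × 2760 s = 5509.0 Mb = 0.689 GB.
H.265: 1.496 Mbps × 2760 s = 4129.0 Mb = 0.516 GB.
Ratio: 0.689 / 0.516 = 1.334.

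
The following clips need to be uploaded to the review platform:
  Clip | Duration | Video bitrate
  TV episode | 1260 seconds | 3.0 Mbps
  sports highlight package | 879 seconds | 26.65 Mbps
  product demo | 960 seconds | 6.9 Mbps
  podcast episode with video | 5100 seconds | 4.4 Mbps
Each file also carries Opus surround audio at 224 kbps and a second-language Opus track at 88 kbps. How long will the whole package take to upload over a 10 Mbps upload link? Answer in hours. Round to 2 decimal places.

Audio total: 224 + 88 = 312 kbps = 0.312 Mbps.
TV episode: 3.312 Mbps × 1260 s = 4173.1 Mb
sports highlight package: 26.962 Mbps × 879 s = 23699.6 Mb
product demo: 7.212 Mbps × 960 s = 6923.5 Mb
podcast episode with video: 4.712 Mbps × 5100 s = 24031.2 Mb
Total: 58827.4 Mb = 7353.4 MB.
At 10 Mbps: 58827.4 / 10 = 5883 s ≈ 1.63 hours.

1.63 hours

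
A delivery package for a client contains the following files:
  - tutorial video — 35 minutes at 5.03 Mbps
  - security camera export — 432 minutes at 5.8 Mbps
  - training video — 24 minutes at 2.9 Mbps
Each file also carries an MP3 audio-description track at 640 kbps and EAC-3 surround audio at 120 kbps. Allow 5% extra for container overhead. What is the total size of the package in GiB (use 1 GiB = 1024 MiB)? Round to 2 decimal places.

Audio total: 640 + 120 = 760 kbps = 0.760 Mbps.
tutorial video: 5.790 Mbps × 2100 s × 1.05 = 12767.0 Mb
security camera export: 6.560 Mbps × 25920 s × 1.05 = 178537.0 Mb
training video: 3.660 Mbps × 1440 s × 1.05 = 5533.9 Mb
Total: 196837.8 Mb = 24604.7 MB.
= 22.91 GiB.

22.91 GiB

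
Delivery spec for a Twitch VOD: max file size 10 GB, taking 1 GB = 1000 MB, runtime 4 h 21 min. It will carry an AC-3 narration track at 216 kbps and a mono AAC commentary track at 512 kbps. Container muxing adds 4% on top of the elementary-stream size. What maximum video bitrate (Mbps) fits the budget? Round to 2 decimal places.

4.18 Mbps

Budget: 10 GB = 80000.0 Mb.
Stream payload after overhead: 80000.0 / 1.04 = 76923.1 Mb.
4 h 21 min = 261 min = 15660 s
Total bitrate budget: 76923.1 Mb / 15660 s = 4.912 Mbps.
Audio total: 216 + 512 = 728 kbps = 0.728 Mbps.
Video: 4.912 − 0.728 = 4.184 Mbps.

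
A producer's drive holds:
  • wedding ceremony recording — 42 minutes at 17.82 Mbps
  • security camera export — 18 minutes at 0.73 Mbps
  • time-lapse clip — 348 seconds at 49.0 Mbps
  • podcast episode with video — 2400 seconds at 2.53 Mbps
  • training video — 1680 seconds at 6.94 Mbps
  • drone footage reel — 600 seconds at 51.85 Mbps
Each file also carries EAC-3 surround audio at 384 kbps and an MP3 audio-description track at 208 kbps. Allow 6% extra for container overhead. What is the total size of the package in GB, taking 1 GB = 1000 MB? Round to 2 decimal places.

Audio total: 384 + 208 = 592 kbps = 0.592 Mbps.
wedding ceremony recording: 18.412 Mbps × 2520 s × 1.06 = 49182.1 Mb
security camera export: 1.322 Mbps × 1080 s × 1.06 = 1513.4 Mb
time-lapse clip: 49.592 Mbps × 348 s × 1.06 = 18293.5 Mb
podcast episode with video: 3.122 Mbps × 2400 s × 1.06 = 7942.4 Mb
training video: 7.532 Mbps × 1680 s × 1.06 = 13413.0 Mb
drone footage reel: 52.442 Mbps × 600 s × 1.06 = 33353.1 Mb
Total: 123697.5 Mb = 15462.2 MB.
= 15.46 GB.

15.46 GB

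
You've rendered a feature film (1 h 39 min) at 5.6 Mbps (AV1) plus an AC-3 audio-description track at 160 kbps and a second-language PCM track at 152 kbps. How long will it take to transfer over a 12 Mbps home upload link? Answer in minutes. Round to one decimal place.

48.8 minutes

1 h 39 min = 99 min = 5940 s
Audio total: 160 + 152 = 312 kbps = 0.312 Mbps.
Total bitrate: 5.912 Mbps.
File: 5.912 Mbps × 5940 s = 35117.3 Mb.
At 12 Mbps: 35117.3 / 12 = 2926.4 s ≈ 48.8 minutes.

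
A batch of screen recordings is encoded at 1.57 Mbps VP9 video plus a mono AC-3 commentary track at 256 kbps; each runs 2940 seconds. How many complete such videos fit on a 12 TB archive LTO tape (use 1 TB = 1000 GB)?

17882

Audio: 256 kbps = 0.256 Mbps.
Total bitrate: 1.826 Mbps.
Per item: 1.826 Mbps × 2940 s = 5,368 Mb = 671.1 MB.
Capacity: 12 TB = 96,000,000 Mb; 17882.29 items → 17882 complete.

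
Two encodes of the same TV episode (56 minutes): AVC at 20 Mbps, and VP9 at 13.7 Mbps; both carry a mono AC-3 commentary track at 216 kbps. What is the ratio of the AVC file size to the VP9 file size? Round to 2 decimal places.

56 min = 3360 s
Audio: 216 kbps = 0.216 Mbps.
AVC: 20.216 Mbps × 3360 s = 67925.8 Mb = 8.491 GB.
VP9: 13.916 Mbps × 3360 s = 46757.8 Mb = 5.845 GB.
Ratio: 8.491 / 5.845 = 1.453.

1.45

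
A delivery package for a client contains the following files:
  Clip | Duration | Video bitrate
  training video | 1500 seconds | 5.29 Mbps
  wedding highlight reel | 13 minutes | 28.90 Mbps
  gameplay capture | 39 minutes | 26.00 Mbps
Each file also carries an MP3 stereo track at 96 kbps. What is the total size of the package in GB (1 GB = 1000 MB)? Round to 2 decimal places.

Audio: 96 kbps = 0.096 Mbps.
training video: 5.386 Mbps × 1500 s = 8079.0 Mb
wedding highlight reel: 28.996 Mbps × 780 s = 22616.9 Mb
gameplay capture: 26.096 Mbps × 2340 s = 61064.6 Mb
Total: 91760.5 Mb = 11470.1 MB.
= 11.47 GB.

11.47 GB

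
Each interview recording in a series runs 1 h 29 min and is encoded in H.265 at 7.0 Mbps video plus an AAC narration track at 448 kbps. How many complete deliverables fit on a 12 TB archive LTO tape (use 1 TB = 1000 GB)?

2413

1 h 29 min = 89 min = 5340 s
Audio: 448 kbps = 0.448 Mbps.
Total bitrate: 7.448 Mbps.
Per item: 7.448 Mbps × 5340 s = 39,772 Mb = 4,972 MB.
Capacity: 12 TB = 96,000,000 Mb; 2413.74 items → 2413 complete.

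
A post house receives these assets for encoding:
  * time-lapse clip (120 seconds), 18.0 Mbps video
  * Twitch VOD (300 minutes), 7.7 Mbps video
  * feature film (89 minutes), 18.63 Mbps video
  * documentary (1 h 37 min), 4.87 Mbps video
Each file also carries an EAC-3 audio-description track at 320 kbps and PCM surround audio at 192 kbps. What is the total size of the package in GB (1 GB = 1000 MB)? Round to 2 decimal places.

35.45 GB

Audio total: 320 + 192 = 512 kbps = 0.512 Mbps.
time-lapse clip: 18.512 Mbps × 120 s = 2221.4 Mb
Twitch VOD: 8.212 Mbps × 18000 s = 147816.0 Mb
feature film: 19.142 Mbps × 5340 s = 102218.3 Mb
documentary: 5.382 Mbps × 5820 s = 31323.2 Mb
Total: 283579.0 Mb = 35447.4 MB.
= 35.45 GB.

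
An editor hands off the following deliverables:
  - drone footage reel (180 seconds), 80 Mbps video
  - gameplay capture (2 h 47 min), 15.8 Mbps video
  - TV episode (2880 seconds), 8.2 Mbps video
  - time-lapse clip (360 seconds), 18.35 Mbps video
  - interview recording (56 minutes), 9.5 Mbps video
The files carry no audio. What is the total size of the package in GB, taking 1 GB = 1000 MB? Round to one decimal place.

drone footage reel: 80.000 Mbps × 180 s = 14400.0 Mb
gameplay capture: 15.800 Mbps × 10020 s = 158316.0 Mb
TV episode: 8.200 Mbps × 2880 s = 23616.0 Mb
time-lapse clip: 18.350 Mbps × 360 s = 6606.0 Mb
interview recording: 9.500 Mbps × 3360 s = 31920.0 Mb
Total: 234858.0 Mb = 29357.2 MB.
= 29.36 GB.

29.4 GB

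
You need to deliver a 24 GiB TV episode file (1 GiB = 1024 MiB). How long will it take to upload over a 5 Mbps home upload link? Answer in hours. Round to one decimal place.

File: 24 GiB = 206158.4 Mb.
At 5 Mbps: 206158.4 / 5 = 41231.7 s ≈ 11.5 hours.

11.5 hours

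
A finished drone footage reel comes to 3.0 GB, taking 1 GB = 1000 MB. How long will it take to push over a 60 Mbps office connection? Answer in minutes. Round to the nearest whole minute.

7 minutes

File: 3.0 GB = 24000.0 Mb.
At 60 Mbps: 24000.0 / 60 = 400.0 s ≈ 6.67 minutes.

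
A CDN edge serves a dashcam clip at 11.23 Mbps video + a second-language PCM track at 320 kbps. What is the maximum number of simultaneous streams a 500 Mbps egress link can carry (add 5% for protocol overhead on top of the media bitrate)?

41

Audio: 320 kbps = 0.320 Mbps.
Per-viewer media rate: 11.550 Mbps.
On the wire with 5% overhead: 12.127 Mbps.
500 Mbps = 500.0 Mbps; 500.0 / 12.127 = 41.23 → 41 viewers.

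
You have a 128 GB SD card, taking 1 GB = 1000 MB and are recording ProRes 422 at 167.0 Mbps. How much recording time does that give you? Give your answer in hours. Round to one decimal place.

1.7 hours

Capacity: 128 GB = 1,024,000 Mb.
Recording time: 1,024,000 / 167.000 = 6,132 s ≈ 1.70 hours.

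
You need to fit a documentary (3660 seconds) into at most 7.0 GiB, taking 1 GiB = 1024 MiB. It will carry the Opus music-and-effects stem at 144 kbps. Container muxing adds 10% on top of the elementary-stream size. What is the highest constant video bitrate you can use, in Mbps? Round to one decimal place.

14.8 Mbps

Budget: 7.0 GiB = 60129.5 Mb.
Stream payload after overhead: 60129.5 / 1.10 = 54663.2 Mb.
Total bitrate budget: 54663.2 Mb / 3660 s = 14.935 Mbps.
Audio: 144 kbps = 0.144 Mbps.
Video: 14.935 − 0.144 = 14.791 Mbps.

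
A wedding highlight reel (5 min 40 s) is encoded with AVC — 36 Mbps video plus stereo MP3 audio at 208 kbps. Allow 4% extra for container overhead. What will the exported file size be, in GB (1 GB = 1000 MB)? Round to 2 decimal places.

1.60 GB

5 min 40 s = 340 s
Audio: 208 kbps = 0.208 Mbps.
Total bitrate: 36 + 0.208 = 36.208 Mbps.
Stream data: 36.208 Mbps × 340 s = 12310.7 Mb.
With 4% container overhead: ×1.04.
12,803 Mb ÷ 8 = 1,600 MB → 1.600 GB.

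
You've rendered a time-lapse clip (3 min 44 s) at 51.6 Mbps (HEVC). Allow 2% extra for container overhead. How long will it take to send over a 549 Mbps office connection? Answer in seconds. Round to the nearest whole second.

21 seconds

3 min 44 s = 224 s
File: 51.600 Mbps × 224 s = 11558.4 Mb.
With 2% container overhead: ×1.02. → 11789.6 Mb.
At 549 Mbps: 11789.6 / 549 = 21.5 s ≈ 21.5 seconds.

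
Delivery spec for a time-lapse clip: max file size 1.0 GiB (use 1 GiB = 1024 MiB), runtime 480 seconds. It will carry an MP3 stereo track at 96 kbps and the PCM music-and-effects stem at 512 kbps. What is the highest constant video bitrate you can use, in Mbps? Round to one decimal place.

17.3 Mbps

Budget: 1.0 GiB = 8589.9 Mb.
Total bitrate budget: 8589.9 Mb / 480 s = 17.896 Mbps.
Audio total: 96 + 512 = 608 kbps = 0.608 Mbps.
Video: 17.896 − 0.608 = 17.288 Mbps.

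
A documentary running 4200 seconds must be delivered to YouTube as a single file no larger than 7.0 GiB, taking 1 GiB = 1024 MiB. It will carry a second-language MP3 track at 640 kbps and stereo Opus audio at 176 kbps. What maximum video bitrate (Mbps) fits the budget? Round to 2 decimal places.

Budget: 7.0 GiB = 60129.5 Mb.
Total bitrate budget: 60129.5 Mb / 4200 s = 14.317 Mbps.
Audio total: 640 + 176 = 816 kbps = 0.816 Mbps.
Video: 14.317 − 0.816 = 13.501 Mbps.

13.50 Mbps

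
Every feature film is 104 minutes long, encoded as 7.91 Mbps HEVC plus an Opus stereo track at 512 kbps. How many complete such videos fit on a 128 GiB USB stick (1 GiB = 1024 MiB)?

20

104 min = 6240 s
Audio: 512 kbps = 0.512 Mbps.
Total bitrate: 8.422 Mbps.
Per item: 8.422 Mbps × 6240 s = 52,553 Mb = 6,569 MB.
Capacity: 128 GiB = 1,099,512 Mb; 20.92 items → 20 complete.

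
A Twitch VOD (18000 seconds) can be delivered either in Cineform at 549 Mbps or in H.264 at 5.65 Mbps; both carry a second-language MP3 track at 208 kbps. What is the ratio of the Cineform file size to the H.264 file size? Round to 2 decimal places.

Audio: 208 kbps = 0.208 Mbps.
Cineform: 549.208 Mbps × 18000 s = 9885744.0 Mb = 1235.718 GB.
H.264: 5.858 Mbps × 18000 s = 105444.0 Mb = 13.181 GB.
Ratio: 1235.718 / 13.181 = 93.753.

93.75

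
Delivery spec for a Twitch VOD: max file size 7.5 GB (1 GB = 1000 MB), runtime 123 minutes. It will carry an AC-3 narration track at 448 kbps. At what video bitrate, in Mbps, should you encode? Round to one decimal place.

7.7 Mbps

Budget: 7.5 GB = 60000.0 Mb.
123 min = 7380 s
Total bitrate budget: 60000.0 Mb / 7380 s = 8.130 Mbps.
Audio: 448 kbps = 0.448 Mbps.
Video: 8.130 − 0.448 = 7.682 Mbps.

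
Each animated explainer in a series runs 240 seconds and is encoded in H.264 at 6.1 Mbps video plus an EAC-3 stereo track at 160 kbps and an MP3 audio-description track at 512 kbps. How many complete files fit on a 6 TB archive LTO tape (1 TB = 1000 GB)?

29533

Audio total: 160 + 512 = 672 kbps = 0.672 Mbps.
Total bitrate: 6.772 Mbps.
Per item: 6.772 Mbps × 240 s = 1,625 Mb = 203.2 MB.
Capacity: 6 TB = 48,000,000 Mb; 29533.37 items → 29533 complete.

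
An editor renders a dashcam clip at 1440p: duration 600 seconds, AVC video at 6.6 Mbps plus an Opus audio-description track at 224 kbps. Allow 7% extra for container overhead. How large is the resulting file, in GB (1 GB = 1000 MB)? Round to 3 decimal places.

Audio: 224 kbps = 0.224 Mbps.
Total bitrate: 6.6 + 0.224 = 6.824 Mbps.
Stream data: 6.824 Mbps × 600 s = 4094.4 Mb.
With 7% container overhead: ×1.07.
4,381 Mb ÷ 8 = 547.6 MB → 0.5476 GB.

0.548 GB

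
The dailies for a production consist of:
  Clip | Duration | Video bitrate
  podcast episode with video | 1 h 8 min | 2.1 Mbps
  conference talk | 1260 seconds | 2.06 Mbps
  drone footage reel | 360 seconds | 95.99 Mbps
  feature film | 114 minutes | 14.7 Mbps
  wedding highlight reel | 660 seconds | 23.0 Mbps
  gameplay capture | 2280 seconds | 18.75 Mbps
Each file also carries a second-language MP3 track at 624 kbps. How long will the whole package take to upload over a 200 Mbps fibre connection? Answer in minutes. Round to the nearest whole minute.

Audio: 624 kbps = 0.624 Mbps.
podcast episode with video: 2.724 Mbps × 4080 s = 11113.9 Mb
conference talk: 2.684 Mbps × 1260 s = 3381.8 Mb
drone footage reel: 96.614 Mbps × 360 s = 34781.0 Mb
feature film: 15.324 Mbps × 6840 s = 104816.2 Mb
wedding highlight reel: 23.624 Mbps × 660 s = 15591.8 Mb
gameplay capture: 19.374 Mbps × 2280 s = 44172.7 Mb
Total: 213857.5 Mb = 26732.2 MB.
At 200 Mbps: 213857.5 / 200 = 1069 s ≈ 17.8 minutes.

18 minutes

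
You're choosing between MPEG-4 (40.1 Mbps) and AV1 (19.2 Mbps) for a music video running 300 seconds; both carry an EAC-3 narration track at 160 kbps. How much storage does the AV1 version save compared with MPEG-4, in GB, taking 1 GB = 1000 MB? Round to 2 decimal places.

0.78 GB

Audio: 160 kbps = 0.160 Mbps.
MPEG-4: 40.260 Mbps × 300 s = 12078.0 Mb = 1.510 GB.
AV1: 19.360 Mbps × 300 s = 5808.0 Mb = 0.726 GB.
Saving: 1.510 − 0.726 = 0.784 GB.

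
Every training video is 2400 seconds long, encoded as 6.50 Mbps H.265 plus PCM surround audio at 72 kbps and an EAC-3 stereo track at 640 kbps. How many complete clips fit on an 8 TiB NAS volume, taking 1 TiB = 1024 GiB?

4065

Audio total: 72 + 640 = 712 kbps = 0.712 Mbps.
Total bitrate: 7.212 Mbps.
Per item: 7.212 Mbps × 2400 s = 17,309 Mb = 2,164 MB.
Capacity: 8 TiB = 70,368,744 Mb; 4065.49 items → 4065 complete.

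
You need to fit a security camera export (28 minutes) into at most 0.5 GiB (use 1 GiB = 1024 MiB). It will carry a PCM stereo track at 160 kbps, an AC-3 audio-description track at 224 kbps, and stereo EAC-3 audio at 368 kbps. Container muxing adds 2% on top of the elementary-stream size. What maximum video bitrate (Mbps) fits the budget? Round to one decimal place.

Budget: 0.5 GiB = 4295.0 Mb.
Stream payload after overhead: 4295.0 / 1.02 = 4210.8 Mb.
28 min = 1680 s
Total bitrate budget: 4210.8 Mb / 1680 s = 2.506 Mbps.
Audio total: 160 + 224 + 368 = 752 kbps = 0.752 Mbps.
Video: 2.506 − 0.752 = 1.754 Mbps.

1.8 Mbps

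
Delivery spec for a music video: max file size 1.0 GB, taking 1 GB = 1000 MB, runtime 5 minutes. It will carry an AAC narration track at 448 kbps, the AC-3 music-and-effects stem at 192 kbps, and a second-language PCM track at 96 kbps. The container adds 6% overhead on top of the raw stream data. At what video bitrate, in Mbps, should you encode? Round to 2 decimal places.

Budget: 1.0 GB = 8000.0 Mb.
Stream payload after overhead: 8000.0 / 1.06 = 7547.2 Mb.
5 min = 300 s
Total bitrate budget: 7547.2 Mb / 300 s = 25.157 Mbps.
Audio total: 448 + 192 + 96 = 736 kbps = 0.736 Mbps.
Video: 25.157 − 0.736 = 24.421 Mbps.

24.42 Mbps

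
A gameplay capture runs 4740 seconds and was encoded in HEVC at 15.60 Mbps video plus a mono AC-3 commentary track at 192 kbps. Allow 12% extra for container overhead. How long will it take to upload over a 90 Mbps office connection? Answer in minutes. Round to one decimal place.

15.5 minutes

Audio: 192 kbps = 0.192 Mbps.
Total bitrate: 15.792 Mbps.
File: 15.792 Mbps × 4740 s = 74854.1 Mb.
With 12% container overhead: ×1.12. → 83836.6 Mb.
At 90 Mbps: 83836.6 / 90 = 931.5 s ≈ 15.5 minutes.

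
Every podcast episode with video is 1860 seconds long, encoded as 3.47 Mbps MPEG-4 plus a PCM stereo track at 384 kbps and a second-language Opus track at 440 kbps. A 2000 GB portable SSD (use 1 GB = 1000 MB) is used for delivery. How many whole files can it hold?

Audio total: 384 + 440 = 824 kbps = 0.824 Mbps.
Total bitrate: 4.294 Mbps.
Per item: 4.294 Mbps × 1860 s = 7,987 Mb = 998.4 MB.
Capacity: 2000 GB = 16,000,000 Mb; 2003.30 items → 2003 complete.

2003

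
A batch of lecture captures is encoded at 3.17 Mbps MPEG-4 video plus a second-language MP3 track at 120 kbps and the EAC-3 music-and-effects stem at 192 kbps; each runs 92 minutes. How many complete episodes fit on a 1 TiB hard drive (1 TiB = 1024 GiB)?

92 min = 5520 s
Audio total: 120 + 192 = 312 kbps = 0.312 Mbps.
Total bitrate: 3.482 Mbps.
Per item: 3.482 Mbps × 5520 s = 19,221 Mb = 2,403 MB.
Capacity: 1 TiB = 8,796,093 Mb; 457.64 items → 457 complete.

457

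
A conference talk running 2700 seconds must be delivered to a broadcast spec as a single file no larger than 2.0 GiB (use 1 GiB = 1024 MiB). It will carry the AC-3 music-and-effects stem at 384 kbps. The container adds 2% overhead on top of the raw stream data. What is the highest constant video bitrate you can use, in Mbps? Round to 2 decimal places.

Budget: 2.0 GiB = 17179.9 Mb.
Stream payload after overhead: 17179.9 / 1.02 = 16843.0 Mb.
Total bitrate budget: 16843.0 Mb / 2700 s = 6.238 Mbps.
Audio: 384 kbps = 0.384 Mbps.
Video: 6.238 − 0.384 = 5.854 Mbps.

5.85 Mbps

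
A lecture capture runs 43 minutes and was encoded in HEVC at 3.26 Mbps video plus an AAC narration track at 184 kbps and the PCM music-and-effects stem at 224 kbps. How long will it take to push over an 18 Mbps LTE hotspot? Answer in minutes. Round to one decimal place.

8.8 minutes

43 min = 2580 s
Audio total: 184 + 224 = 408 kbps = 0.408 Mbps.
Total bitrate: 3.668 Mbps.
File: 3.668 Mbps × 2580 s = 9463.4 Mb.
At 18 Mbps: 9463.4 / 18 = 525.7 s ≈ 8.76 minutes.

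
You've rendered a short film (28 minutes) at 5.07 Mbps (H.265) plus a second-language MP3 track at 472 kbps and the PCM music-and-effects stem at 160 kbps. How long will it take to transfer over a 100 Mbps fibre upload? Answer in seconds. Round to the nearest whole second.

96 seconds

28 min = 1680 s
Audio total: 472 + 160 = 632 kbps = 0.632 Mbps.
Total bitrate: 5.702 Mbps.
File: 5.702 Mbps × 1680 s = 9579.4 Mb.
At 100 Mbps: 9579.4 / 100 = 95.8 s ≈ 95.8 seconds.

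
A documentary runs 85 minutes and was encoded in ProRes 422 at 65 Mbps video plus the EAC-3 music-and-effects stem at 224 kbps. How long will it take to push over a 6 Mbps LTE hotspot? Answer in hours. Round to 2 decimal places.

15.40 hours

85 min = 5100 s
Audio: 224 kbps = 0.224 Mbps.
Total bitrate: 65.224 Mbps.
File: 65.224 Mbps × 5100 s = 332642.4 Mb.
At 6 Mbps: 332642.4 / 6 = 55440.4 s ≈ 15.4 hours.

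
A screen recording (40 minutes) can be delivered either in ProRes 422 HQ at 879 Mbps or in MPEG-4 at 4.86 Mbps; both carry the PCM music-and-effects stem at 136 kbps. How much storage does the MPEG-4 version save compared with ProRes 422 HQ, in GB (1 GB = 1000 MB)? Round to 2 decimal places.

40 min = 2400 s
Audio: 136 kbps = 0.136 Mbps.
ProRes 422 HQ: 879.136 Mbps × 2400 s = 2109926.4 Mb = 263.741 GB.
MPEG-4: 4.996 Mbps × 2400 s = 11990.4 Mb = 1.499 GB.
Saving: 263.741 − 1.499 = 262.242 GB.

262.24 GB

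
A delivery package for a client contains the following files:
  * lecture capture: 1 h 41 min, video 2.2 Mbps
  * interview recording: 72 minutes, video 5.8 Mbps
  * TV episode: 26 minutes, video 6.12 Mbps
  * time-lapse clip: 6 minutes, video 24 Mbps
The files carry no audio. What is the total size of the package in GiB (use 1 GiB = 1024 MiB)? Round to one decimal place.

lecture capture: 2.200 Mbps × 6060 s = 13332.0 Mb
interview recording: 5.800 Mbps × 4320 s = 25056.0 Mb
TV episode: 6.120 Mbps × 1560 s = 9547.2 Mb
time-lapse clip: 24.000 Mbps × 360 s = 8640.0 Mb
Total: 56575.2 Mb = 7071.9 MB.
= 6.586 GiB.

6.6 GiB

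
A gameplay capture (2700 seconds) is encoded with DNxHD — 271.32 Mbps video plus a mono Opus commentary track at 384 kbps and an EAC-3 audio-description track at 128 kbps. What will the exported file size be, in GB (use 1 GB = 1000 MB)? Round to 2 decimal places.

Audio total: 384 + 128 = 512 kbps = 0.512 Mbps.
Total bitrate: 271.32 + 0.512 = 271.832 Mbps.
Stream data: 271.832 Mbps × 2700 s = 733946.4 Mb.
733,946 Mb ÷ 8 = 91,743 MB → 91.74 GB.

91.74 GB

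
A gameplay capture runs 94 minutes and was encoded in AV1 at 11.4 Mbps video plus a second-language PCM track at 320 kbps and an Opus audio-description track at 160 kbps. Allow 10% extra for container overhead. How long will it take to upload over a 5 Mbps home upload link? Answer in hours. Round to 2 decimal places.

4.09 hours

94 min = 5640 s
Audio total: 320 + 160 = 480 kbps = 0.480 Mbps.
Total bitrate: 11.880 Mbps.
File: 11.880 Mbps × 5640 s = 67003.2 Mb.
With 10% container overhead: ×1.10. → 73703.5 Mb.
At 5 Mbps: 73703.5 / 5 = 14740.7 s ≈ 4.09 hours.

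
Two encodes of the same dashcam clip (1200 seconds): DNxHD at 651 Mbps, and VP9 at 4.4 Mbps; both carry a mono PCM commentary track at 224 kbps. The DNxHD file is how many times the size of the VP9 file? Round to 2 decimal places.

Audio: 224 kbps = 0.224 Mbps.
DNxHD: 651.224 Mbps × 1200 s = 781468.8 Mb = 97.684 GB.
VP9: 4.624 Mbps × 1200 s = 5548.8 Mb = 0.694 GB.
Ratio: 97.684 / 0.694 = 140.836.

140.84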